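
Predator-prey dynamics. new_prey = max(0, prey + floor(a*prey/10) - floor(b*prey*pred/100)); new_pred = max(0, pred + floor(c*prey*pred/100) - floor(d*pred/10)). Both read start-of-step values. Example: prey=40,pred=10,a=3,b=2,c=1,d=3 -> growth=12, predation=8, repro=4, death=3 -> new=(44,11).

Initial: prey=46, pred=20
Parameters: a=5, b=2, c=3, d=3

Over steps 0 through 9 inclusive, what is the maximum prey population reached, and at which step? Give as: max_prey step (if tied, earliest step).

Step 1: prey: 46+23-18=51; pred: 20+27-6=41
Step 2: prey: 51+25-41=35; pred: 41+62-12=91
Step 3: prey: 35+17-63=0; pred: 91+95-27=159
Step 4: prey: 0+0-0=0; pred: 159+0-47=112
Step 5: prey: 0+0-0=0; pred: 112+0-33=79
Step 6: prey: 0+0-0=0; pred: 79+0-23=56
Step 7: prey: 0+0-0=0; pred: 56+0-16=40
Step 8: prey: 0+0-0=0; pred: 40+0-12=28
Step 9: prey: 0+0-0=0; pred: 28+0-8=20
Max prey = 51 at step 1

Answer: 51 1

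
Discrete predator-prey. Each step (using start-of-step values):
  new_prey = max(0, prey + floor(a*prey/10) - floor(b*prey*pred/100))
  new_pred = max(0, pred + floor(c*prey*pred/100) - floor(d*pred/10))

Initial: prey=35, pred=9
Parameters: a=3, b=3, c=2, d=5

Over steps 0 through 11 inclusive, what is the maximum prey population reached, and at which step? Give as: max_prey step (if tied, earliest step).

Step 1: prey: 35+10-9=36; pred: 9+6-4=11
Step 2: prey: 36+10-11=35; pred: 11+7-5=13
Step 3: prey: 35+10-13=32; pred: 13+9-6=16
Step 4: prey: 32+9-15=26; pred: 16+10-8=18
Step 5: prey: 26+7-14=19; pred: 18+9-9=18
Step 6: prey: 19+5-10=14; pred: 18+6-9=15
Step 7: prey: 14+4-6=12; pred: 15+4-7=12
Step 8: prey: 12+3-4=11; pred: 12+2-6=8
Step 9: prey: 11+3-2=12; pred: 8+1-4=5
Step 10: prey: 12+3-1=14; pred: 5+1-2=4
Step 11: prey: 14+4-1=17; pred: 4+1-2=3
Max prey = 36 at step 1

Answer: 36 1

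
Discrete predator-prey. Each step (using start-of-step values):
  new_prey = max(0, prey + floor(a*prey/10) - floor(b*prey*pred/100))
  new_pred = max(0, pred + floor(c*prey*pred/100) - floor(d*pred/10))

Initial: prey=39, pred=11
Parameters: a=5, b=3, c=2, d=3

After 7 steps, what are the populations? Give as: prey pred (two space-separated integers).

Answer: 0 26

Derivation:
Step 1: prey: 39+19-12=46; pred: 11+8-3=16
Step 2: prey: 46+23-22=47; pred: 16+14-4=26
Step 3: prey: 47+23-36=34; pred: 26+24-7=43
Step 4: prey: 34+17-43=8; pred: 43+29-12=60
Step 5: prey: 8+4-14=0; pred: 60+9-18=51
Step 6: prey: 0+0-0=0; pred: 51+0-15=36
Step 7: prey: 0+0-0=0; pred: 36+0-10=26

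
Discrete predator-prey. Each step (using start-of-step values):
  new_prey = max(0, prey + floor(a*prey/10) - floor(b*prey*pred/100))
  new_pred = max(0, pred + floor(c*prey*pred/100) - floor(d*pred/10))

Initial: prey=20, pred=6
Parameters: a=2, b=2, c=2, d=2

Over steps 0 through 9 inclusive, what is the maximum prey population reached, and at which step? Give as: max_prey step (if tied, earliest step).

Answer: 23 2

Derivation:
Step 1: prey: 20+4-2=22; pred: 6+2-1=7
Step 2: prey: 22+4-3=23; pred: 7+3-1=9
Step 3: prey: 23+4-4=23; pred: 9+4-1=12
Step 4: prey: 23+4-5=22; pred: 12+5-2=15
Step 5: prey: 22+4-6=20; pred: 15+6-3=18
Step 6: prey: 20+4-7=17; pred: 18+7-3=22
Step 7: prey: 17+3-7=13; pred: 22+7-4=25
Step 8: prey: 13+2-6=9; pred: 25+6-5=26
Step 9: prey: 9+1-4=6; pred: 26+4-5=25
Max prey = 23 at step 2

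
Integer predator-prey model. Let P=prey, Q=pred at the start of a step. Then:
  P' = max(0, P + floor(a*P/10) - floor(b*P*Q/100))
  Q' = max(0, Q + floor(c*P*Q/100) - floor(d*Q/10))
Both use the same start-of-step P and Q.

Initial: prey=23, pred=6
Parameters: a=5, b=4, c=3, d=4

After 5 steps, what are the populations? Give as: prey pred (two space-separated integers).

Step 1: prey: 23+11-5=29; pred: 6+4-2=8
Step 2: prey: 29+14-9=34; pred: 8+6-3=11
Step 3: prey: 34+17-14=37; pred: 11+11-4=18
Step 4: prey: 37+18-26=29; pred: 18+19-7=30
Step 5: prey: 29+14-34=9; pred: 30+26-12=44

Answer: 9 44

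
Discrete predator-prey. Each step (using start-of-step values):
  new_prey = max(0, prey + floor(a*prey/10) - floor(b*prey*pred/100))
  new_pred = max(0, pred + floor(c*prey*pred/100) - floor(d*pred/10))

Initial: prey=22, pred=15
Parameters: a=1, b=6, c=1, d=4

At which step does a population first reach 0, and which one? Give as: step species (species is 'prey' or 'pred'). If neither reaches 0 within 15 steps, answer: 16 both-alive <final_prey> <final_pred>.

Step 1: prey: 22+2-19=5; pred: 15+3-6=12
Step 2: prey: 5+0-3=2; pred: 12+0-4=8
Step 3: prey: 2+0-0=2; pred: 8+0-3=5
Step 4: prey: 2+0-0=2; pred: 5+0-2=3
Step 5: prey: 2+0-0=2; pred: 3+0-1=2
Step 6: prey: 2+0-0=2; pred: 2+0-0=2
Steps 7-15: state stable at prey=2, pred=2 (no change)
No extinction within 15 steps

Answer: 16 both-alive 2 2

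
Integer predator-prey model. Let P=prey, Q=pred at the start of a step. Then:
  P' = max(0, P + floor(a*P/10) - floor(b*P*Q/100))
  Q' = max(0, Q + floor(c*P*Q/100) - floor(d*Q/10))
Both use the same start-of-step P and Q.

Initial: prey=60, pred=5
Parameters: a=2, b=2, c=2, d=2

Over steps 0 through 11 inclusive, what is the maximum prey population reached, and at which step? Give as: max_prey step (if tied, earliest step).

Answer: 66 1

Derivation:
Step 1: prey: 60+12-6=66; pred: 5+6-1=10
Step 2: prey: 66+13-13=66; pred: 10+13-2=21
Step 3: prey: 66+13-27=52; pred: 21+27-4=44
Step 4: prey: 52+10-45=17; pred: 44+45-8=81
Step 5: prey: 17+3-27=0; pred: 81+27-16=92
Step 6: prey: 0+0-0=0; pred: 92+0-18=74
Step 7: prey: 0+0-0=0; pred: 74+0-14=60
Step 8: prey: 0+0-0=0; pred: 60+0-12=48
Step 9: prey: 0+0-0=0; pred: 48+0-9=39
Step 10: prey: 0+0-0=0; pred: 39+0-7=32
Step 11: prey: 0+0-0=0; pred: 32+0-6=26
Max prey = 66 at step 1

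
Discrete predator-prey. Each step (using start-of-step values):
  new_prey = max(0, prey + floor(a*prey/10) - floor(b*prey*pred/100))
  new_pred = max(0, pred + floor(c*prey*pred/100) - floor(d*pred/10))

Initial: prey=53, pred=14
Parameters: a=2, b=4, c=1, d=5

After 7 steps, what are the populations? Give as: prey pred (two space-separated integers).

Answer: 17 1

Derivation:
Step 1: prey: 53+10-29=34; pred: 14+7-7=14
Step 2: prey: 34+6-19=21; pred: 14+4-7=11
Step 3: prey: 21+4-9=16; pred: 11+2-5=8
Step 4: prey: 16+3-5=14; pred: 8+1-4=5
Step 5: prey: 14+2-2=14; pred: 5+0-2=3
Step 6: prey: 14+2-1=15; pred: 3+0-1=2
Step 7: prey: 15+3-1=17; pred: 2+0-1=1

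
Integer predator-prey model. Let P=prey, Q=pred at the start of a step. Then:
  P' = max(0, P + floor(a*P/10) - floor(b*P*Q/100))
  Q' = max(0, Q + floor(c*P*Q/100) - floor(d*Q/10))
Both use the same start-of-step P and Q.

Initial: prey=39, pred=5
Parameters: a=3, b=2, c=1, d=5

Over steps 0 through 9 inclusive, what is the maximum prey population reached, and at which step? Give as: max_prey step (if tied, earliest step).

Step 1: prey: 39+11-3=47; pred: 5+1-2=4
Step 2: prey: 47+14-3=58; pred: 4+1-2=3
Step 3: prey: 58+17-3=72; pred: 3+1-1=3
Step 4: prey: 72+21-4=89; pred: 3+2-1=4
Step 5: prey: 89+26-7=108; pred: 4+3-2=5
Step 6: prey: 108+32-10=130; pred: 5+5-2=8
Step 7: prey: 130+39-20=149; pred: 8+10-4=14
Step 8: prey: 149+44-41=152; pred: 14+20-7=27
Step 9: prey: 152+45-82=115; pred: 27+41-13=55
Max prey = 152 at step 8

Answer: 152 8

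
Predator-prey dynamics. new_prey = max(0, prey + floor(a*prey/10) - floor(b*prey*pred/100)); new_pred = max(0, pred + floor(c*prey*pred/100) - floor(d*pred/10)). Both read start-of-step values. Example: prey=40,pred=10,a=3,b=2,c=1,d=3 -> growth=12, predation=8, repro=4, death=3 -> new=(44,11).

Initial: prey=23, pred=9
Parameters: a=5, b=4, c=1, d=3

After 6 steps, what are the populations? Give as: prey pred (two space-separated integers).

Answer: 47 12

Derivation:
Step 1: prey: 23+11-8=26; pred: 9+2-2=9
Step 2: prey: 26+13-9=30; pred: 9+2-2=9
Step 3: prey: 30+15-10=35; pred: 9+2-2=9
Step 4: prey: 35+17-12=40; pred: 9+3-2=10
Step 5: prey: 40+20-16=44; pred: 10+4-3=11
Step 6: prey: 44+22-19=47; pred: 11+4-3=12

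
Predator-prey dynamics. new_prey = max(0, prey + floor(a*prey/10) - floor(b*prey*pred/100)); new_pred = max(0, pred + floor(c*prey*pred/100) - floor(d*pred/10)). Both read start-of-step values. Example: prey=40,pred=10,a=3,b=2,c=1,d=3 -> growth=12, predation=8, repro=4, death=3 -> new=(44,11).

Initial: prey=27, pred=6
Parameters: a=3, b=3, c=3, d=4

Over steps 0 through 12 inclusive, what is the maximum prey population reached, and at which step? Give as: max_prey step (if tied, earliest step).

Step 1: prey: 27+8-4=31; pred: 6+4-2=8
Step 2: prey: 31+9-7=33; pred: 8+7-3=12
Step 3: prey: 33+9-11=31; pred: 12+11-4=19
Step 4: prey: 31+9-17=23; pred: 19+17-7=29
Step 5: prey: 23+6-20=9; pred: 29+20-11=38
Step 6: prey: 9+2-10=1; pred: 38+10-15=33
Step 7: prey: 1+0-0=1; pred: 33+0-13=20
Step 8: prey: 1+0-0=1; pred: 20+0-8=12
Step 9: prey: 1+0-0=1; pred: 12+0-4=8
Step 10: prey: 1+0-0=1; pred: 8+0-3=5
Step 11: prey: 1+0-0=1; pred: 5+0-2=3
Step 12: prey: 1+0-0=1; pred: 3+0-1=2
Max prey = 33 at step 2

Answer: 33 2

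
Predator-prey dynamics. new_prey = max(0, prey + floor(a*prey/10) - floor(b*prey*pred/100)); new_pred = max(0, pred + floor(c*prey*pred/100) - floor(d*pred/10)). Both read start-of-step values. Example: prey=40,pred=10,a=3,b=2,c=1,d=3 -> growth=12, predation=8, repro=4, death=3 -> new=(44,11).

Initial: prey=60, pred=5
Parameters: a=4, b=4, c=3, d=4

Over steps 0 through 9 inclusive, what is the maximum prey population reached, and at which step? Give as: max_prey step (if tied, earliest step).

Answer: 72 1

Derivation:
Step 1: prey: 60+24-12=72; pred: 5+9-2=12
Step 2: prey: 72+28-34=66; pred: 12+25-4=33
Step 3: prey: 66+26-87=5; pred: 33+65-13=85
Step 4: prey: 5+2-17=0; pred: 85+12-34=63
Step 5: prey: 0+0-0=0; pred: 63+0-25=38
Step 6: prey: 0+0-0=0; pred: 38+0-15=23
Step 7: prey: 0+0-0=0; pred: 23+0-9=14
Step 8: prey: 0+0-0=0; pred: 14+0-5=9
Step 9: prey: 0+0-0=0; pred: 9+0-3=6
Max prey = 72 at step 1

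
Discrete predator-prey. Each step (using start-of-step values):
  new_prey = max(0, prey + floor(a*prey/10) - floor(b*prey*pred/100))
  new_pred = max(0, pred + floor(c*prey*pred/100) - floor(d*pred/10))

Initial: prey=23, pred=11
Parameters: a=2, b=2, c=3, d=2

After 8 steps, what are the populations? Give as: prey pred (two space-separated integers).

Step 1: prey: 23+4-5=22; pred: 11+7-2=16
Step 2: prey: 22+4-7=19; pred: 16+10-3=23
Step 3: prey: 19+3-8=14; pred: 23+13-4=32
Step 4: prey: 14+2-8=8; pred: 32+13-6=39
Step 5: prey: 8+1-6=3; pred: 39+9-7=41
Step 6: prey: 3+0-2=1; pred: 41+3-8=36
Step 7: prey: 1+0-0=1; pred: 36+1-7=30
Step 8: prey: 1+0-0=1; pred: 30+0-6=24

Answer: 1 24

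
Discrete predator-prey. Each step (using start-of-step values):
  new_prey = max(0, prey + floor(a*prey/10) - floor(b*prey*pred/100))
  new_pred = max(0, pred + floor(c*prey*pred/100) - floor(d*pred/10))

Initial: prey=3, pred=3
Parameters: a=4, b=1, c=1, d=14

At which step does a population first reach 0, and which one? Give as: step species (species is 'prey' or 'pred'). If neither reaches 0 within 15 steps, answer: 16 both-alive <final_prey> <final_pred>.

Answer: 1 pred

Derivation:
Step 1: prey: 3+1-0=4; pred: 3+0-4=0
First extinction: pred at step 1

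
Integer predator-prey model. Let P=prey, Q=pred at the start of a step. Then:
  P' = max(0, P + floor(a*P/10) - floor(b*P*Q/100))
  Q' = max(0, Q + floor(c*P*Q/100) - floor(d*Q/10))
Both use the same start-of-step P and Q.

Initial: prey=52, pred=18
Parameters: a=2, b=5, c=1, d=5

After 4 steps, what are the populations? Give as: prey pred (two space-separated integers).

Step 1: prey: 52+10-46=16; pred: 18+9-9=18
Step 2: prey: 16+3-14=5; pred: 18+2-9=11
Step 3: prey: 5+1-2=4; pred: 11+0-5=6
Step 4: prey: 4+0-1=3; pred: 6+0-3=3

Answer: 3 3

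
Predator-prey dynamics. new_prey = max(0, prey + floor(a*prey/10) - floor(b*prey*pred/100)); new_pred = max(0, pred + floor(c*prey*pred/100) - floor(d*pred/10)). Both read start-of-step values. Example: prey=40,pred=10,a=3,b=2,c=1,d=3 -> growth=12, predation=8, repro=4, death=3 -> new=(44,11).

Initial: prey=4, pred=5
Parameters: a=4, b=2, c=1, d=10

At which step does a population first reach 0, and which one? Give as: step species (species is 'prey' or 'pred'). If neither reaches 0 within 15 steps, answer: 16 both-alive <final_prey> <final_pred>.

Step 1: prey: 4+1-0=5; pred: 5+0-5=0
First extinction: pred at step 1

Answer: 1 pred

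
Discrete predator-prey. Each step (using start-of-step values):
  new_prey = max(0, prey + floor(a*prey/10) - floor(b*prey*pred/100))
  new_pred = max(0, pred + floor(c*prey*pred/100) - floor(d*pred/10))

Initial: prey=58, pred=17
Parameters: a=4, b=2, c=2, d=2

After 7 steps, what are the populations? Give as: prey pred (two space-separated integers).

Answer: 0 52

Derivation:
Step 1: prey: 58+23-19=62; pred: 17+19-3=33
Step 2: prey: 62+24-40=46; pred: 33+40-6=67
Step 3: prey: 46+18-61=3; pred: 67+61-13=115
Step 4: prey: 3+1-6=0; pred: 115+6-23=98
Step 5: prey: 0+0-0=0; pred: 98+0-19=79
Step 6: prey: 0+0-0=0; pred: 79+0-15=64
Step 7: prey: 0+0-0=0; pred: 64+0-12=52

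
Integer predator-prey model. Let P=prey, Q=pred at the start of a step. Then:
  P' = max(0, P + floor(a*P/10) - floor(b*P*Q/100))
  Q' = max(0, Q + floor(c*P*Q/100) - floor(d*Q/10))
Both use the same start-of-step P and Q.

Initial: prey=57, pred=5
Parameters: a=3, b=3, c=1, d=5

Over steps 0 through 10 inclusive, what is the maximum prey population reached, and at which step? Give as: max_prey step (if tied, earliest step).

Answer: 95 5

Derivation:
Step 1: prey: 57+17-8=66; pred: 5+2-2=5
Step 2: prey: 66+19-9=76; pred: 5+3-2=6
Step 3: prey: 76+22-13=85; pred: 6+4-3=7
Step 4: prey: 85+25-17=93; pred: 7+5-3=9
Step 5: prey: 93+27-25=95; pred: 9+8-4=13
Step 6: prey: 95+28-37=86; pred: 13+12-6=19
Step 7: prey: 86+25-49=62; pred: 19+16-9=26
Step 8: prey: 62+18-48=32; pred: 26+16-13=29
Step 9: prey: 32+9-27=14; pred: 29+9-14=24
Step 10: prey: 14+4-10=8; pred: 24+3-12=15
Max prey = 95 at step 5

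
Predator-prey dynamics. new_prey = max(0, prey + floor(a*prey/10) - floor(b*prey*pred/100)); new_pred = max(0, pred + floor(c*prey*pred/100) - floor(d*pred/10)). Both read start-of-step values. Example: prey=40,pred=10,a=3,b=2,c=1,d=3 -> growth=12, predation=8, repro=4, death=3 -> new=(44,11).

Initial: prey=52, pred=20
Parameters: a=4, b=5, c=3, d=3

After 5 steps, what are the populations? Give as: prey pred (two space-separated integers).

Step 1: prey: 52+20-52=20; pred: 20+31-6=45
Step 2: prey: 20+8-45=0; pred: 45+27-13=59
Step 3: prey: 0+0-0=0; pred: 59+0-17=42
Step 4: prey: 0+0-0=0; pred: 42+0-12=30
Step 5: prey: 0+0-0=0; pred: 30+0-9=21

Answer: 0 21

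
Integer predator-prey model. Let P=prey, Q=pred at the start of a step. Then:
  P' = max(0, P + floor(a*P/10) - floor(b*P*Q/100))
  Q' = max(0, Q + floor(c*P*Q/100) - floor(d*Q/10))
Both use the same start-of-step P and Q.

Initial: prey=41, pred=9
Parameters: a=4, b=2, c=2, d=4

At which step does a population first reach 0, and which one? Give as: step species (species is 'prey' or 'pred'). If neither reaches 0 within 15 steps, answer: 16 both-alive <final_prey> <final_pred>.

Step 1: prey: 41+16-7=50; pred: 9+7-3=13
Step 2: prey: 50+20-13=57; pred: 13+13-5=21
Step 3: prey: 57+22-23=56; pred: 21+23-8=36
Step 4: prey: 56+22-40=38; pred: 36+40-14=62
Step 5: prey: 38+15-47=6; pred: 62+47-24=85
Step 6: prey: 6+2-10=0; pred: 85+10-34=61
First extinction: prey at step 6

Answer: 6 prey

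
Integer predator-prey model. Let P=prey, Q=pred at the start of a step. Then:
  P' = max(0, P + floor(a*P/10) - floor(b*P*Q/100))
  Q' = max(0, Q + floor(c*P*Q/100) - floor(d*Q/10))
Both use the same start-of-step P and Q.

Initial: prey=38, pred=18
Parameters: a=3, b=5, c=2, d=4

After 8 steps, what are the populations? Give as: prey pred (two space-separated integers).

Step 1: prey: 38+11-34=15; pred: 18+13-7=24
Step 2: prey: 15+4-18=1; pred: 24+7-9=22
Step 3: prey: 1+0-1=0; pred: 22+0-8=14
Step 4: prey: 0+0-0=0; pred: 14+0-5=9
Step 5: prey: 0+0-0=0; pred: 9+0-3=6
Step 6: prey: 0+0-0=0; pred: 6+0-2=4
Step 7: prey: 0+0-0=0; pred: 4+0-1=3
Step 8: prey: 0+0-0=0; pred: 3+0-1=2

Answer: 0 2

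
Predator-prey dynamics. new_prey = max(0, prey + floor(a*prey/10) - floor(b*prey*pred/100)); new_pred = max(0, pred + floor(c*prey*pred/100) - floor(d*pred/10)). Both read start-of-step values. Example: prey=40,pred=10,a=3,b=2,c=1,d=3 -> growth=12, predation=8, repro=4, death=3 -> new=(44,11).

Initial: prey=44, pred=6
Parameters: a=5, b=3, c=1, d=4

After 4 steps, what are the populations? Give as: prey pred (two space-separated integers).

Answer: 121 16

Derivation:
Step 1: prey: 44+22-7=59; pred: 6+2-2=6
Step 2: prey: 59+29-10=78; pred: 6+3-2=7
Step 3: prey: 78+39-16=101; pred: 7+5-2=10
Step 4: prey: 101+50-30=121; pred: 10+10-4=16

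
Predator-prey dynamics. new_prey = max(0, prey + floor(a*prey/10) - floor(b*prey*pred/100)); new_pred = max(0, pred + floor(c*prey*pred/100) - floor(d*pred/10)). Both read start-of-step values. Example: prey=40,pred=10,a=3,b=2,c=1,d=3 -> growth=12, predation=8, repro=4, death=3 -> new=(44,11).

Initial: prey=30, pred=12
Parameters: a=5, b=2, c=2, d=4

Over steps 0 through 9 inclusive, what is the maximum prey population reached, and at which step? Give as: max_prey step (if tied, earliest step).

Answer: 51 3

Derivation:
Step 1: prey: 30+15-7=38; pred: 12+7-4=15
Step 2: prey: 38+19-11=46; pred: 15+11-6=20
Step 3: prey: 46+23-18=51; pred: 20+18-8=30
Step 4: prey: 51+25-30=46; pred: 30+30-12=48
Step 5: prey: 46+23-44=25; pred: 48+44-19=73
Step 6: prey: 25+12-36=1; pred: 73+36-29=80
Step 7: prey: 1+0-1=0; pred: 80+1-32=49
Step 8: prey: 0+0-0=0; pred: 49+0-19=30
Step 9: prey: 0+0-0=0; pred: 30+0-12=18
Max prey = 51 at step 3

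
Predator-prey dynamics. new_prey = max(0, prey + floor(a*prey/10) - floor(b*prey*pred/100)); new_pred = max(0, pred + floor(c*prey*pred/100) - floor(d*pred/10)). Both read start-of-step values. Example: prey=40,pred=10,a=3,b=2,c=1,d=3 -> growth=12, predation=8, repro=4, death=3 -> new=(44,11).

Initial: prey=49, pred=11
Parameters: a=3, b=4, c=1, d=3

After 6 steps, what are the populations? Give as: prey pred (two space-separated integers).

Answer: 10 10

Derivation:
Step 1: prey: 49+14-21=42; pred: 11+5-3=13
Step 2: prey: 42+12-21=33; pred: 13+5-3=15
Step 3: prey: 33+9-19=23; pred: 15+4-4=15
Step 4: prey: 23+6-13=16; pred: 15+3-4=14
Step 5: prey: 16+4-8=12; pred: 14+2-4=12
Step 6: prey: 12+3-5=10; pred: 12+1-3=10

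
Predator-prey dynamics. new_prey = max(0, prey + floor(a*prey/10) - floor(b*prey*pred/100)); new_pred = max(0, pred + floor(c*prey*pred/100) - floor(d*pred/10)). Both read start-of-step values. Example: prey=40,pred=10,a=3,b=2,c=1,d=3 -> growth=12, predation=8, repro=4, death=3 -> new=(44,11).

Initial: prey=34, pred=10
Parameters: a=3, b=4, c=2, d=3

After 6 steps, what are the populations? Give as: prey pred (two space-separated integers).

Step 1: prey: 34+10-13=31; pred: 10+6-3=13
Step 2: prey: 31+9-16=24; pred: 13+8-3=18
Step 3: prey: 24+7-17=14; pred: 18+8-5=21
Step 4: prey: 14+4-11=7; pred: 21+5-6=20
Step 5: prey: 7+2-5=4; pred: 20+2-6=16
Step 6: prey: 4+1-2=3; pred: 16+1-4=13

Answer: 3 13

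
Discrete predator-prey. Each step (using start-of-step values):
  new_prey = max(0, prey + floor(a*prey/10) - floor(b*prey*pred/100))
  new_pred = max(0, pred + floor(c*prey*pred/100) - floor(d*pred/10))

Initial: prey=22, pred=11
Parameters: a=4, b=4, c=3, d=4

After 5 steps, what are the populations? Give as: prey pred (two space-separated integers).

Answer: 5 16

Derivation:
Step 1: prey: 22+8-9=21; pred: 11+7-4=14
Step 2: prey: 21+8-11=18; pred: 14+8-5=17
Step 3: prey: 18+7-12=13; pred: 17+9-6=20
Step 4: prey: 13+5-10=8; pred: 20+7-8=19
Step 5: prey: 8+3-6=5; pred: 19+4-7=16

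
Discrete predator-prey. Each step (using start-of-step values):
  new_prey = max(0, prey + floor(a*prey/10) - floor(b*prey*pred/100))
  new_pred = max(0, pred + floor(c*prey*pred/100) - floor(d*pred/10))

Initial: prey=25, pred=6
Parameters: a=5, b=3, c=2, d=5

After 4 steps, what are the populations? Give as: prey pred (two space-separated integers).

Step 1: prey: 25+12-4=33; pred: 6+3-3=6
Step 2: prey: 33+16-5=44; pred: 6+3-3=6
Step 3: prey: 44+22-7=59; pred: 6+5-3=8
Step 4: prey: 59+29-14=74; pred: 8+9-4=13

Answer: 74 13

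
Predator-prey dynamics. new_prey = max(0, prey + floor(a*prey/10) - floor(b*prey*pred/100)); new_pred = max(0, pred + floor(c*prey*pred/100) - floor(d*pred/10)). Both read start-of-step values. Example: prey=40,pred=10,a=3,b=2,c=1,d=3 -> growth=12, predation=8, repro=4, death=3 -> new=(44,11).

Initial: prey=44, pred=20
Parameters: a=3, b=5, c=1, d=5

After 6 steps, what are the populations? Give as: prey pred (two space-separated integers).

Step 1: prey: 44+13-44=13; pred: 20+8-10=18
Step 2: prey: 13+3-11=5; pred: 18+2-9=11
Step 3: prey: 5+1-2=4; pred: 11+0-5=6
Step 4: prey: 4+1-1=4; pred: 6+0-3=3
Step 5: prey: 4+1-0=5; pred: 3+0-1=2
Step 6: prey: 5+1-0=6; pred: 2+0-1=1

Answer: 6 1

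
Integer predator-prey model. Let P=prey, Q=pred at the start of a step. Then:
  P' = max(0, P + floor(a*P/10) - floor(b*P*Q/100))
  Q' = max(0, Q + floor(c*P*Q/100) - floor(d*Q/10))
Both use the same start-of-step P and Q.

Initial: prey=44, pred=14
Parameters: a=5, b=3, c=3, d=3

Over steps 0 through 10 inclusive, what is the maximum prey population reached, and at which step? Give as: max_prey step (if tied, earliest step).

Answer: 48 1

Derivation:
Step 1: prey: 44+22-18=48; pred: 14+18-4=28
Step 2: prey: 48+24-40=32; pred: 28+40-8=60
Step 3: prey: 32+16-57=0; pred: 60+57-18=99
Step 4: prey: 0+0-0=0; pred: 99+0-29=70
Step 5: prey: 0+0-0=0; pred: 70+0-21=49
Step 6: prey: 0+0-0=0; pred: 49+0-14=35
Step 7: prey: 0+0-0=0; pred: 35+0-10=25
Step 8: prey: 0+0-0=0; pred: 25+0-7=18
Step 9: prey: 0+0-0=0; pred: 18+0-5=13
Step 10: prey: 0+0-0=0; pred: 13+0-3=10
Max prey = 48 at step 1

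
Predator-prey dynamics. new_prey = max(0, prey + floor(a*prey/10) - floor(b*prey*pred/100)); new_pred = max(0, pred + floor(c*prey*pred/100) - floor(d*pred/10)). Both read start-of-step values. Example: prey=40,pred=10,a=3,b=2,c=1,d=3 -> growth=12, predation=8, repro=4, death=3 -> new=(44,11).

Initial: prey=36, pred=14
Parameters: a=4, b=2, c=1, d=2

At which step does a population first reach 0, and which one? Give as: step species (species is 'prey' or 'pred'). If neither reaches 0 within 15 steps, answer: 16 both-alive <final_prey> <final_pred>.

Step 1: prey: 36+14-10=40; pred: 14+5-2=17
Step 2: prey: 40+16-13=43; pred: 17+6-3=20
Step 3: prey: 43+17-17=43; pred: 20+8-4=24
Step 4: prey: 43+17-20=40; pred: 24+10-4=30
Step 5: prey: 40+16-24=32; pred: 30+12-6=36
Step 6: prey: 32+12-23=21; pred: 36+11-7=40
Step 7: prey: 21+8-16=13; pred: 40+8-8=40
Step 8: prey: 13+5-10=8; pred: 40+5-8=37
Step 9: prey: 8+3-5=6; pred: 37+2-7=32
Step 10: prey: 6+2-3=5; pred: 32+1-6=27
Step 11: prey: 5+2-2=5; pred: 27+1-5=23
Step 12: prey: 5+2-2=5; pred: 23+1-4=20
Step 13: prey: 5+2-2=5; pred: 20+1-4=17
Step 14: prey: 5+2-1=6; pred: 17+0-3=14
Step 15: prey: 6+2-1=7; pred: 14+0-2=12
No extinction within 15 steps

Answer: 16 both-alive 7 12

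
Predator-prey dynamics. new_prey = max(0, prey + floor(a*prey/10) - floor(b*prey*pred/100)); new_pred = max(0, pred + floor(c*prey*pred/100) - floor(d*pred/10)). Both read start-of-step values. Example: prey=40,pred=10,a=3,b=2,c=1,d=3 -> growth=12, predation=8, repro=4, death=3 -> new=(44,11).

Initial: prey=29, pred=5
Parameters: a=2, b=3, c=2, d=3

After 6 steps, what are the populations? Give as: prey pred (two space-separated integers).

Step 1: prey: 29+5-4=30; pred: 5+2-1=6
Step 2: prey: 30+6-5=31; pred: 6+3-1=8
Step 3: prey: 31+6-7=30; pred: 8+4-2=10
Step 4: prey: 30+6-9=27; pred: 10+6-3=13
Step 5: prey: 27+5-10=22; pred: 13+7-3=17
Step 6: prey: 22+4-11=15; pred: 17+7-5=19

Answer: 15 19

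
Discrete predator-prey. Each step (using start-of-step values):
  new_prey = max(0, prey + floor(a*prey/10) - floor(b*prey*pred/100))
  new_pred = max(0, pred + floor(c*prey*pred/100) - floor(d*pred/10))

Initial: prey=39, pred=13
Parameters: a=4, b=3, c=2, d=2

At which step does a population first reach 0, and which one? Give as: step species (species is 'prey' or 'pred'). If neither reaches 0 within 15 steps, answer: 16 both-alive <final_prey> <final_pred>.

Step 1: prey: 39+15-15=39; pred: 13+10-2=21
Step 2: prey: 39+15-24=30; pred: 21+16-4=33
Step 3: prey: 30+12-29=13; pred: 33+19-6=46
Step 4: prey: 13+5-17=1; pred: 46+11-9=48
Step 5: prey: 1+0-1=0; pred: 48+0-9=39
First extinction: prey at step 5

Answer: 5 prey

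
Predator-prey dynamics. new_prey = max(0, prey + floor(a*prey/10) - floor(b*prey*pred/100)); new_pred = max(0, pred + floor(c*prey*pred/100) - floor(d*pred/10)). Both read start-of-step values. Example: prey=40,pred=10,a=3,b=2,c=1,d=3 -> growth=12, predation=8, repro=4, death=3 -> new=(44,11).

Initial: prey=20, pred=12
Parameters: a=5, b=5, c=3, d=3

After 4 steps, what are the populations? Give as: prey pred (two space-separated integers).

Answer: 3 18

Derivation:
Step 1: prey: 20+10-12=18; pred: 12+7-3=16
Step 2: prey: 18+9-14=13; pred: 16+8-4=20
Step 3: prey: 13+6-13=6; pred: 20+7-6=21
Step 4: prey: 6+3-6=3; pred: 21+3-6=18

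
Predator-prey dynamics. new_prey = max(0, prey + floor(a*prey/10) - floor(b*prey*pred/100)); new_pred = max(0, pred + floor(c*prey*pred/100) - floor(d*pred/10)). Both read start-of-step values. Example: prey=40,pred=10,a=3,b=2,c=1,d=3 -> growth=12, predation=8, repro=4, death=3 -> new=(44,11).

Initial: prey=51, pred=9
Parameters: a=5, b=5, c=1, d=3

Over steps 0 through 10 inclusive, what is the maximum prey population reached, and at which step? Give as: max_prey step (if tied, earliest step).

Answer: 54 1

Derivation:
Step 1: prey: 51+25-22=54; pred: 9+4-2=11
Step 2: prey: 54+27-29=52; pred: 11+5-3=13
Step 3: prey: 52+26-33=45; pred: 13+6-3=16
Step 4: prey: 45+22-36=31; pred: 16+7-4=19
Step 5: prey: 31+15-29=17; pred: 19+5-5=19
Step 6: prey: 17+8-16=9; pred: 19+3-5=17
Step 7: prey: 9+4-7=6; pred: 17+1-5=13
Step 8: prey: 6+3-3=6; pred: 13+0-3=10
Step 9: prey: 6+3-3=6; pred: 10+0-3=7
Step 10: prey: 6+3-2=7; pred: 7+0-2=5
Max prey = 54 at step 1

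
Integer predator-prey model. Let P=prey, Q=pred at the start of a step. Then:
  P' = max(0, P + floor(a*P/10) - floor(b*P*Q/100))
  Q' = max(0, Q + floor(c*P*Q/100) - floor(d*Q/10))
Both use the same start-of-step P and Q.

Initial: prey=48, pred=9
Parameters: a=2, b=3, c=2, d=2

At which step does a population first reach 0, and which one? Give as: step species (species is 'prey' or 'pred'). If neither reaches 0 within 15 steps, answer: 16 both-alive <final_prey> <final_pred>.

Answer: 4 prey

Derivation:
Step 1: prey: 48+9-12=45; pred: 9+8-1=16
Step 2: prey: 45+9-21=33; pred: 16+14-3=27
Step 3: prey: 33+6-26=13; pred: 27+17-5=39
Step 4: prey: 13+2-15=0; pred: 39+10-7=42
First extinction: prey at step 4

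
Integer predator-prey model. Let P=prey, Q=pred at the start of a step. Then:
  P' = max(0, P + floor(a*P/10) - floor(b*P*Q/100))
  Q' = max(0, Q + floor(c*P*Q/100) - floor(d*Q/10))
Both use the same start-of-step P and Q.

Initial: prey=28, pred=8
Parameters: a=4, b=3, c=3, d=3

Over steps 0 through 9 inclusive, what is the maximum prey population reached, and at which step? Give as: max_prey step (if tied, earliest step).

Answer: 35 2

Derivation:
Step 1: prey: 28+11-6=33; pred: 8+6-2=12
Step 2: prey: 33+13-11=35; pred: 12+11-3=20
Step 3: prey: 35+14-21=28; pred: 20+21-6=35
Step 4: prey: 28+11-29=10; pred: 35+29-10=54
Step 5: prey: 10+4-16=0; pred: 54+16-16=54
Step 6: prey: 0+0-0=0; pred: 54+0-16=38
Step 7: prey: 0+0-0=0; pred: 38+0-11=27
Step 8: prey: 0+0-0=0; pred: 27+0-8=19
Step 9: prey: 0+0-0=0; pred: 19+0-5=14
Max prey = 35 at step 2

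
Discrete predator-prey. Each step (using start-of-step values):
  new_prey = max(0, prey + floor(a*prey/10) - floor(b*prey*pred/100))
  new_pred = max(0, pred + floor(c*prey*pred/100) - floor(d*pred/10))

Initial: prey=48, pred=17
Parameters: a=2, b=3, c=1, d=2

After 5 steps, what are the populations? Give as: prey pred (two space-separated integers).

Step 1: prey: 48+9-24=33; pred: 17+8-3=22
Step 2: prey: 33+6-21=18; pred: 22+7-4=25
Step 3: prey: 18+3-13=8; pred: 25+4-5=24
Step 4: prey: 8+1-5=4; pred: 24+1-4=21
Step 5: prey: 4+0-2=2; pred: 21+0-4=17

Answer: 2 17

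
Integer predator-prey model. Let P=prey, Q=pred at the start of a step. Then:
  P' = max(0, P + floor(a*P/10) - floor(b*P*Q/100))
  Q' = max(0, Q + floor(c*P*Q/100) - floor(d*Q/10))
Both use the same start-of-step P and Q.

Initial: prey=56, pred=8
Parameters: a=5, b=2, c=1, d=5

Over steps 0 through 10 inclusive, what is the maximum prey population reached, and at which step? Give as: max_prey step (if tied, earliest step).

Answer: 160 4

Derivation:
Step 1: prey: 56+28-8=76; pred: 8+4-4=8
Step 2: prey: 76+38-12=102; pred: 8+6-4=10
Step 3: prey: 102+51-20=133; pred: 10+10-5=15
Step 4: prey: 133+66-39=160; pred: 15+19-7=27
Step 5: prey: 160+80-86=154; pred: 27+43-13=57
Step 6: prey: 154+77-175=56; pred: 57+87-28=116
Step 7: prey: 56+28-129=0; pred: 116+64-58=122
Step 8: prey: 0+0-0=0; pred: 122+0-61=61
Step 9: prey: 0+0-0=0; pred: 61+0-30=31
Step 10: prey: 0+0-0=0; pred: 31+0-15=16
Max prey = 160 at step 4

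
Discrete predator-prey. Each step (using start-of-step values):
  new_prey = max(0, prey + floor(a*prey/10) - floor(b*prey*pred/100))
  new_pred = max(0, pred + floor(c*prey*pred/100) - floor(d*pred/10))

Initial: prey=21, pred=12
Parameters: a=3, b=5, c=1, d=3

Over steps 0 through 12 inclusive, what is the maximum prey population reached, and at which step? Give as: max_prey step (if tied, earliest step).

Answer: 28 12

Derivation:
Step 1: prey: 21+6-12=15; pred: 12+2-3=11
Step 2: prey: 15+4-8=11; pred: 11+1-3=9
Step 3: prey: 11+3-4=10; pred: 9+0-2=7
Step 4: prey: 10+3-3=10; pred: 7+0-2=5
Step 5: prey: 10+3-2=11; pred: 5+0-1=4
Step 6: prey: 11+3-2=12; pred: 4+0-1=3
Step 7: prey: 12+3-1=14; pred: 3+0-0=3
Step 8: prey: 14+4-2=16; pred: 3+0-0=3
Step 9: prey: 16+4-2=18; pred: 3+0-0=3
Step 10: prey: 18+5-2=21; pred: 3+0-0=3
Step 11: prey: 21+6-3=24; pred: 3+0-0=3
Step 12: prey: 24+7-3=28; pred: 3+0-0=3
Max prey = 28 at step 12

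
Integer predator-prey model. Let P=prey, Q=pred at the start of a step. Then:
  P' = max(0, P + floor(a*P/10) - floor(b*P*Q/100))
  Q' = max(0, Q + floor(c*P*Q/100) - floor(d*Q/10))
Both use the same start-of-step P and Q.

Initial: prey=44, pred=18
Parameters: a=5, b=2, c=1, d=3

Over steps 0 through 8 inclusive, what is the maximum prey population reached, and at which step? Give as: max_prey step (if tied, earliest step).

Answer: 58 3

Derivation:
Step 1: prey: 44+22-15=51; pred: 18+7-5=20
Step 2: prey: 51+25-20=56; pred: 20+10-6=24
Step 3: prey: 56+28-26=58; pred: 24+13-7=30
Step 4: prey: 58+29-34=53; pred: 30+17-9=38
Step 5: prey: 53+26-40=39; pred: 38+20-11=47
Step 6: prey: 39+19-36=22; pred: 47+18-14=51
Step 7: prey: 22+11-22=11; pred: 51+11-15=47
Step 8: prey: 11+5-10=6; pred: 47+5-14=38
Max prey = 58 at step 3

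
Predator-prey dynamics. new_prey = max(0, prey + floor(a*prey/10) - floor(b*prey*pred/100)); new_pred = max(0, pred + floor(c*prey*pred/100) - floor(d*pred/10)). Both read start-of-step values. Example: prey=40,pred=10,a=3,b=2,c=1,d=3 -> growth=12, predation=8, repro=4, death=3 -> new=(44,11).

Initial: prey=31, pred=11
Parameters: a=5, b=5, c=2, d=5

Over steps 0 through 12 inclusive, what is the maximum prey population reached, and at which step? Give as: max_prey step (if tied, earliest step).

Step 1: prey: 31+15-17=29; pred: 11+6-5=12
Step 2: prey: 29+14-17=26; pred: 12+6-6=12
Step 3: prey: 26+13-15=24; pred: 12+6-6=12
Step 4: prey: 24+12-14=22; pred: 12+5-6=11
Step 5: prey: 22+11-12=21; pred: 11+4-5=10
Step 6: prey: 21+10-10=21; pred: 10+4-5=9
Step 7: prey: 21+10-9=22; pred: 9+3-4=8
Step 8: prey: 22+11-8=25; pred: 8+3-4=7
Step 9: prey: 25+12-8=29; pred: 7+3-3=7
Step 10: prey: 29+14-10=33; pred: 7+4-3=8
Step 11: prey: 33+16-13=36; pred: 8+5-4=9
Step 12: prey: 36+18-16=38; pred: 9+6-4=11
Max prey = 38 at step 12

Answer: 38 12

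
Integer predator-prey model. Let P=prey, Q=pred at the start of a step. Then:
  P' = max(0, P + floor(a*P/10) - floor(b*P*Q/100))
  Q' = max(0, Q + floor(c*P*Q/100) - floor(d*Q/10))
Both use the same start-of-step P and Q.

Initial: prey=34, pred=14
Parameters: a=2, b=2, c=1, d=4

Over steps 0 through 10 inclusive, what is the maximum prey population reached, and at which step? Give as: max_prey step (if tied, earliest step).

Answer: 41 10

Derivation:
Step 1: prey: 34+6-9=31; pred: 14+4-5=13
Step 2: prey: 31+6-8=29; pred: 13+4-5=12
Step 3: prey: 29+5-6=28; pred: 12+3-4=11
Step 4: prey: 28+5-6=27; pred: 11+3-4=10
Step 5: prey: 27+5-5=27; pred: 10+2-4=8
Step 6: prey: 27+5-4=28; pred: 8+2-3=7
Step 7: prey: 28+5-3=30; pred: 7+1-2=6
Step 8: prey: 30+6-3=33; pred: 6+1-2=5
Step 9: prey: 33+6-3=36; pred: 5+1-2=4
Step 10: prey: 36+7-2=41; pred: 4+1-1=4
Max prey = 41 at step 10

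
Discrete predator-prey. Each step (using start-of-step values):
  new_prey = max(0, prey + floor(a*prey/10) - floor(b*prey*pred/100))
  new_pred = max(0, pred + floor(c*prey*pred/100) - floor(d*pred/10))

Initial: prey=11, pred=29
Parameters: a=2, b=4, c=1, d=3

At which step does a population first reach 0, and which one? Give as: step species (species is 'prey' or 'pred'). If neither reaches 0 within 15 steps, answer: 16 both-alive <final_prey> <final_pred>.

Step 1: prey: 11+2-12=1; pred: 29+3-8=24
Step 2: prey: 1+0-0=1; pred: 24+0-7=17
Step 3: prey: 1+0-0=1; pred: 17+0-5=12
Step 4: prey: 1+0-0=1; pred: 12+0-3=9
Step 5: prey: 1+0-0=1; pred: 9+0-2=7
Step 6: prey: 1+0-0=1; pred: 7+0-2=5
Step 7: prey: 1+0-0=1; pred: 5+0-1=4
Step 8: prey: 1+0-0=1; pred: 4+0-1=3
Step 9: prey: 1+0-0=1; pred: 3+0-0=3
Steps 10-15: state stable at prey=1, pred=3 (no change)
No extinction within 15 steps

Answer: 16 both-alive 1 3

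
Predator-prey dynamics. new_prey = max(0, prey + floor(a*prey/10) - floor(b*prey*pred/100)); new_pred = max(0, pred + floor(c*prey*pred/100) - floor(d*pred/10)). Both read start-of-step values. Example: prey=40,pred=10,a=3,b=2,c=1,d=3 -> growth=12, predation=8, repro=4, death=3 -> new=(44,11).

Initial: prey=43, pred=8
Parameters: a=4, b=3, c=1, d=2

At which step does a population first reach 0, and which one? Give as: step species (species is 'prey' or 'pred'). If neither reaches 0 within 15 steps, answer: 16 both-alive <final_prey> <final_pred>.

Step 1: prey: 43+17-10=50; pred: 8+3-1=10
Step 2: prey: 50+20-15=55; pred: 10+5-2=13
Step 3: prey: 55+22-21=56; pred: 13+7-2=18
Step 4: prey: 56+22-30=48; pred: 18+10-3=25
Step 5: prey: 48+19-36=31; pred: 25+12-5=32
Step 6: prey: 31+12-29=14; pred: 32+9-6=35
Step 7: prey: 14+5-14=5; pred: 35+4-7=32
Step 8: prey: 5+2-4=3; pred: 32+1-6=27
Step 9: prey: 3+1-2=2; pred: 27+0-5=22
Step 10: prey: 2+0-1=1; pred: 22+0-4=18
Step 11: prey: 1+0-0=1; pred: 18+0-3=15
Step 12: prey: 1+0-0=1; pred: 15+0-3=12
Step 13: prey: 1+0-0=1; pred: 12+0-2=10
Step 14: prey: 1+0-0=1; pred: 10+0-2=8
Step 15: prey: 1+0-0=1; pred: 8+0-1=7
No extinction within 15 steps

Answer: 16 both-alive 1 7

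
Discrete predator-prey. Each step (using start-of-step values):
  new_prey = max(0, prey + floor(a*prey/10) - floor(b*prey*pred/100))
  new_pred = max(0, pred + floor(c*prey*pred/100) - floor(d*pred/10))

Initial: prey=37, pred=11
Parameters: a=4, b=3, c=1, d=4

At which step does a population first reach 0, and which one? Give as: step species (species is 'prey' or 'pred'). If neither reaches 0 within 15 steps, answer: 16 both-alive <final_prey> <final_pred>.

Answer: 16 both-alive 24 10

Derivation:
Step 1: prey: 37+14-12=39; pred: 11+4-4=11
Step 2: prey: 39+15-12=42; pred: 11+4-4=11
Step 3: prey: 42+16-13=45; pred: 11+4-4=11
Step 4: prey: 45+18-14=49; pred: 11+4-4=11
Step 5: prey: 49+19-16=52; pred: 11+5-4=12
Step 6: prey: 52+20-18=54; pred: 12+6-4=14
Step 7: prey: 54+21-22=53; pred: 14+7-5=16
Step 8: prey: 53+21-25=49; pred: 16+8-6=18
Step 9: prey: 49+19-26=42; pred: 18+8-7=19
Step 10: prey: 42+16-23=35; pred: 19+7-7=19
Step 11: prey: 35+14-19=30; pred: 19+6-7=18
Step 12: prey: 30+12-16=26; pred: 18+5-7=16
Step 13: prey: 26+10-12=24; pred: 16+4-6=14
Step 14: prey: 24+9-10=23; pred: 14+3-5=12
Step 15: prey: 23+9-8=24; pred: 12+2-4=10
No extinction within 15 steps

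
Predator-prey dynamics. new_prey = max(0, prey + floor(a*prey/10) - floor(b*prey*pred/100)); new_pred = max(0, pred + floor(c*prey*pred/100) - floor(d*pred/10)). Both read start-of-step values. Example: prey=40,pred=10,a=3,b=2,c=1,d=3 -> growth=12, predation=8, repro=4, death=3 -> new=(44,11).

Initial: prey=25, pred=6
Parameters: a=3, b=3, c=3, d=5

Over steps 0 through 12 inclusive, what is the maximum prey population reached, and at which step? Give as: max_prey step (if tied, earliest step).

Step 1: prey: 25+7-4=28; pred: 6+4-3=7
Step 2: prey: 28+8-5=31; pred: 7+5-3=9
Step 3: prey: 31+9-8=32; pred: 9+8-4=13
Step 4: prey: 32+9-12=29; pred: 13+12-6=19
Step 5: prey: 29+8-16=21; pred: 19+16-9=26
Step 6: prey: 21+6-16=11; pred: 26+16-13=29
Step 7: prey: 11+3-9=5; pred: 29+9-14=24
Step 8: prey: 5+1-3=3; pred: 24+3-12=15
Step 9: prey: 3+0-1=2; pred: 15+1-7=9
Step 10: prey: 2+0-0=2; pred: 9+0-4=5
Step 11: prey: 2+0-0=2; pred: 5+0-2=3
Step 12: prey: 2+0-0=2; pred: 3+0-1=2
Max prey = 32 at step 3

Answer: 32 3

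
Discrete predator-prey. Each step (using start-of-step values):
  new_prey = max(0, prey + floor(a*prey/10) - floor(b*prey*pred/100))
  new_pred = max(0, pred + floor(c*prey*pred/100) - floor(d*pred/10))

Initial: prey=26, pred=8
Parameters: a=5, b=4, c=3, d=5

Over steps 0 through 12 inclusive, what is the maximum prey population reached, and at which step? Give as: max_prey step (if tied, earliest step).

Answer: 34 2

Derivation:
Step 1: prey: 26+13-8=31; pred: 8+6-4=10
Step 2: prey: 31+15-12=34; pred: 10+9-5=14
Step 3: prey: 34+17-19=32; pred: 14+14-7=21
Step 4: prey: 32+16-26=22; pred: 21+20-10=31
Step 5: prey: 22+11-27=6; pred: 31+20-15=36
Step 6: prey: 6+3-8=1; pred: 36+6-18=24
Step 7: prey: 1+0-0=1; pred: 24+0-12=12
Step 8: prey: 1+0-0=1; pred: 12+0-6=6
Step 9: prey: 1+0-0=1; pred: 6+0-3=3
Step 10: prey: 1+0-0=1; pred: 3+0-1=2
Step 11: prey: 1+0-0=1; pred: 2+0-1=1
Step 12: prey: 1+0-0=1; pred: 1+0-0=1
Max prey = 34 at step 2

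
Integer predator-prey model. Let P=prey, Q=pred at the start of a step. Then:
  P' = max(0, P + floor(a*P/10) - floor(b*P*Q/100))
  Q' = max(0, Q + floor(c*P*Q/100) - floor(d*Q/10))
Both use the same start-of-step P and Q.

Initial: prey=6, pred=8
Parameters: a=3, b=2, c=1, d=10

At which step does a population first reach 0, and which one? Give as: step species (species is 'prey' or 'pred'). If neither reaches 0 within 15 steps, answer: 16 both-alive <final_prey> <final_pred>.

Step 1: prey: 6+1-0=7; pred: 8+0-8=0
First extinction: pred at step 1

Answer: 1 pred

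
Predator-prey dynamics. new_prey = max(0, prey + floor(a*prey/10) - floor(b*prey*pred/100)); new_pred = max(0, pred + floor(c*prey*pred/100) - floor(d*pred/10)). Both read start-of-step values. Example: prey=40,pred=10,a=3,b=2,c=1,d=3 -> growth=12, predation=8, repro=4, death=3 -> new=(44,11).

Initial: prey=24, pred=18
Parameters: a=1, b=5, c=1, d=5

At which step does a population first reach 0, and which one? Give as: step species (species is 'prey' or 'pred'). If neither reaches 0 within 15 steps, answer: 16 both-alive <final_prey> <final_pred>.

Answer: 16 both-alive 2 1

Derivation:
Step 1: prey: 24+2-21=5; pred: 18+4-9=13
Step 2: prey: 5+0-3=2; pred: 13+0-6=7
Step 3: prey: 2+0-0=2; pred: 7+0-3=4
Step 4: prey: 2+0-0=2; pred: 4+0-2=2
Step 5: prey: 2+0-0=2; pred: 2+0-1=1
Step 6: prey: 2+0-0=2; pred: 1+0-0=1
Steps 7-15: state stable at prey=2, pred=1 (no change)
No extinction within 15 steps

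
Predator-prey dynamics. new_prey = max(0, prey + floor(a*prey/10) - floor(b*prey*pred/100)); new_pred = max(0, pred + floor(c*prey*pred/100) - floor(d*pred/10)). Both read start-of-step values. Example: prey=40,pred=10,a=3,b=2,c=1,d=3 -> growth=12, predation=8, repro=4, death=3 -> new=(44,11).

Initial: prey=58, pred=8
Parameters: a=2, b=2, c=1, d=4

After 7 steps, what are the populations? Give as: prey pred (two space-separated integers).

Step 1: prey: 58+11-9=60; pred: 8+4-3=9
Step 2: prey: 60+12-10=62; pred: 9+5-3=11
Step 3: prey: 62+12-13=61; pred: 11+6-4=13
Step 4: prey: 61+12-15=58; pred: 13+7-5=15
Step 5: prey: 58+11-17=52; pred: 15+8-6=17
Step 6: prey: 52+10-17=45; pred: 17+8-6=19
Step 7: prey: 45+9-17=37; pred: 19+8-7=20

Answer: 37 20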